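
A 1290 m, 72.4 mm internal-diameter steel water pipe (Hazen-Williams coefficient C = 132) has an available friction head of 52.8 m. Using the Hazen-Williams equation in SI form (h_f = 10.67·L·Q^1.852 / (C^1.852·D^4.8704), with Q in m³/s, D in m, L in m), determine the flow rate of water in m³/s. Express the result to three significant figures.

Rearranging: Q = [h_f·C^1.852·D^4.8704 / (10.67·L)]^(1/1.852)
Q = [52.8·132^1.852·0.0724^4.8704 / (10.67·1290)]^0.540 = 0.006566 m³/s

Q ≈ 0.00657 m³/s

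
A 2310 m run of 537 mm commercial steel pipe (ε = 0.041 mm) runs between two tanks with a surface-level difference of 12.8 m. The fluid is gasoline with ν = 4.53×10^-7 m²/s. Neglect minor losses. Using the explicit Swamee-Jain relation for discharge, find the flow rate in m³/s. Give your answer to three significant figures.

Q ≈ 0.496 m³/s

Swamee-Jain (Type II): Q = -0.965·√(gD⁵h_f/L)·ln[ε/(3.7D) + √(3.17ν²L/(gD³h_f))]
√(gD⁵h_f/L) = √(9.81·0.537⁵·12.8/2310) = 0.04927
ε/(3.7D) = 2.06×10^-5; √(3.17ν²L/(gD³h_f)) = 8.79×10^-6
Q = -0.965·0.04927·ln(2.943×10^-5) = 0.4961 m³/s
Check: V = 2.19 m/s, Re = 2.60×10^6, f = 0.01225, h_f = 12.9 m ≈ 12.8 m ✓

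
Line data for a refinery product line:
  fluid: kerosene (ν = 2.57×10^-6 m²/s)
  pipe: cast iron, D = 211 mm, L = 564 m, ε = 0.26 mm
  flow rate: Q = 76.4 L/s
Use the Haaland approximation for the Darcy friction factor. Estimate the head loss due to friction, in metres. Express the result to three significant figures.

V = 4Q/(πD²) = 4·0.0764/(π·0.211²) = 2.185 m/s
Re = VD/ν = 2.185·0.211/2.57×10^-6 = 1.79×10^5 → turbulent
ε/D = 0.26/211 = 0.00123
Haaland: f = 0.02191
h_f = f(L/D)V²/(2g) = 0.02191·(564/0.211)·2.185²/(2·9.81) = 14.25 m

h_f ≈ 14.2 m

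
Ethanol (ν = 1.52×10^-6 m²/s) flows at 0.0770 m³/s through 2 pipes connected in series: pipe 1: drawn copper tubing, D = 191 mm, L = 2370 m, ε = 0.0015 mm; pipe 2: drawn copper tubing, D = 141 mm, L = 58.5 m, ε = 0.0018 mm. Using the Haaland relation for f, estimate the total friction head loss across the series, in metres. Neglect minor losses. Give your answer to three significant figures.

Pipe 1: V = 2.687 m/s, Re = 3.38×10^5, ε/D = 7.85×10^-6, f = 0.01410, h_1 = f(L/D)V²/2g = 64.39 m
Pipe 2: V = 4.931 m/s, Re = 4.57×10^5, ε/D = 1.28×10^-5, f = 0.01341, h_2 = f(L/D)V²/2g = 6.897 m
Series → Q common, losses add: H = Σh = 71.29 m

H ≈ 71.3 m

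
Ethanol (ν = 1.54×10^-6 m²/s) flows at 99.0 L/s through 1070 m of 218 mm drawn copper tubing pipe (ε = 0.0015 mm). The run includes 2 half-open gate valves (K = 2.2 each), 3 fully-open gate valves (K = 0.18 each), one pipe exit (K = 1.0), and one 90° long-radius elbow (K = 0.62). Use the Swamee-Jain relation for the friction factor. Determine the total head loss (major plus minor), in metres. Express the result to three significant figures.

V = 4Q/(πD²) = 2.652 m/s; V²/2g = 0.3586 m
Re = 3.75×10^5, ε/D = 6.88×10^-6 → f = 0.01388 (Swamee-Jain)
Major: h_f = f(L/D)·V²/2g = 0.01388·4908·0.3586 = 24.43 m
Minor: ΣK = 6.56; h_m = ΣK·V²/2g = 2.352 m
Total H_L = 24.43 + 2.352 = 26.78 m

H_L ≈ 26.8 m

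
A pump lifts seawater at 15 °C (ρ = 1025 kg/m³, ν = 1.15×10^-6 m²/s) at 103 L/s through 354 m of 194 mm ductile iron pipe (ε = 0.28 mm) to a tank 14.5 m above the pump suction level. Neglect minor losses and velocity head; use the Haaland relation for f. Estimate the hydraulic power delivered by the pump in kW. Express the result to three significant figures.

V = 4Q/(πD²) = 3.485 m/s; Re = 5.88×10^5; ε/D = 0.00144; f = 0.02190
h_f = f(L/D)V²/2g = 24.73 m
Total head H = z + h_f = 14.5 + 24.73 = 39.23 m
P_hyd = ρgQH = 1025·9.81·0.103·39.23 = 40.63 kW

P_hyd ≈ 40.6 kW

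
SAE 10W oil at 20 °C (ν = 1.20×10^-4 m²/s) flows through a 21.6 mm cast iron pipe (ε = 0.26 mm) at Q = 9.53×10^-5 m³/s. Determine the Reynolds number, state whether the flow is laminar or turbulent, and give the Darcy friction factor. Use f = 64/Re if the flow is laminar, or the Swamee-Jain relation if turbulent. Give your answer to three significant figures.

Re ≈ 46.8; laminar; f = 64/Re ≈ 1.37

V = 4Q/(πD²) = 0.2601 m/s
Re = VD/ν = 0.2601·0.0216/1.20×10^-4 = 46.8
Re < 2300 → laminar → f = 64/Re = 1.367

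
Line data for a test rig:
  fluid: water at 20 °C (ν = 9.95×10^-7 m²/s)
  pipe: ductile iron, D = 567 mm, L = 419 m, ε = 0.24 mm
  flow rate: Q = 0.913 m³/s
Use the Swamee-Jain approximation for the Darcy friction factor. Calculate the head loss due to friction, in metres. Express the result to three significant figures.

V = 4Q/(πD²) = 4·0.913/(π·0.567²) = 3.616 m/s
Re = VD/ν = 3.616·0.567/9.95×10^-7 = 2.06×10^6 → turbulent
ε/D = 0.24/567 = 4.23×10^-4
Swamee-Jain: f = 0.01645
h_f = f(L/D)V²/(2g) = 0.01645·(419/0.567)·3.616²/(2·9.81) = 8.100 m

h_f ≈ 8.10 m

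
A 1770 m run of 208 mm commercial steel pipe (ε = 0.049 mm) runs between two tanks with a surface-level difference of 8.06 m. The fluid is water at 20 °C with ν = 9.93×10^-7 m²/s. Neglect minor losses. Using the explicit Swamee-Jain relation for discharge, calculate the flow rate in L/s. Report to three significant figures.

Swamee-Jain (Type II): Q = -0.965·√(gD⁵h_f/L)·ln[ε/(3.7D) + √(3.17ν²L/(gD³h_f))]
√(gD⁵h_f/L) = √(9.81·0.208⁵·8.06/1770) = 0.004170
ε/(3.7D) = 6.37×10^-5; √(3.17ν²L/(gD³h_f)) = 8.82×10^-5
Q = -0.965·0.004170·ln(1.518×10^-4) = 0.03539 m³/s
Check: V = 1.04 m/s, Re = 2.18×10^5, f = 0.01719, h_f = 8.09 m ≈ 8.06 m ✓

Q ≈ 35.4 L/s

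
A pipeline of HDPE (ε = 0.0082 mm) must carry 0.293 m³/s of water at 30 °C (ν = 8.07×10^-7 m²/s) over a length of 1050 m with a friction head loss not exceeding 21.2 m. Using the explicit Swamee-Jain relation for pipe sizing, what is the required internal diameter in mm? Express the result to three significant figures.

Swamee-Jain (Type III): D = 0.66·[ε^1.25·(LQ²/(gh_f))^4.75 + ν·Q^9.4·(L/(gh_f))^5.2]^0.04
LQ²/(gh_f) = 0.4334; L/(gh_f) = 5.049
Term 1 = ε^1.25·(…)^4.75 = 8.27×10^-9; Term 2 = ν·Q^9.4·(…)^5.2 = 3.56×10^-8
D = 0.66·(8.27×10^-9 + 3.56×10^-8)^0.04 = 0.3352 m = 335 mm
Check: V = 3.32 m/s, Re = 1.38×10^6, f = 0.01169, h_f = 20.6 m ≈ 21.2 m ✓

D ≈ 335 mm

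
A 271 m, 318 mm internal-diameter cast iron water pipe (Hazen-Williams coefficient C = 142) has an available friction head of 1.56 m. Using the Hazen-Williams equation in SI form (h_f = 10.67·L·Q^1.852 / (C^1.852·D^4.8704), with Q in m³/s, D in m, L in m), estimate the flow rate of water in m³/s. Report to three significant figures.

Q ≈ 0.120 m³/s

Rearranging: Q = [h_f·C^1.852·D^4.8704 / (10.67·L)]^(1/1.852)
Q = [1.56·142^1.852·0.318^4.8704 / (10.67·271)]^0.540 = 0.1200 m³/s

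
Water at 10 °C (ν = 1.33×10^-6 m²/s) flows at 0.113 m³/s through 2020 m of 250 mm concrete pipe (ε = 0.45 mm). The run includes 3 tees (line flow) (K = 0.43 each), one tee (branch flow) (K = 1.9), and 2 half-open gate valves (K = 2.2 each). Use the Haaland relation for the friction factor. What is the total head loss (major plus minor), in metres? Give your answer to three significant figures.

H_L ≈ 52.7 m

V = 4Q/(πD²) = 2.302 m/s; V²/2g = 0.2701 m
Re = 4.33×10^5, ε/D = 0.00180 → f = 0.02322 (Haaland)
Major: h_f = f(L/D)·V²/2g = 0.02322·8080·0.2701 = 50.68 m
Minor: ΣK = 7.59; h_m = ΣK·V²/2g = 2.050 m
Total H_L = 50.68 + 2.050 = 52.73 m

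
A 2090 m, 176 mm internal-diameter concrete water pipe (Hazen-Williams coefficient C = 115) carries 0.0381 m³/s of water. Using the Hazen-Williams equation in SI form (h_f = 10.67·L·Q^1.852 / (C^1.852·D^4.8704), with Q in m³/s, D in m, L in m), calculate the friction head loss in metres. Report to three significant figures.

h_f ≈ 37.9 m

h_f = 10.67·2090·0.0381^1.852 / (115^1.852·0.176^4.8704) = 37.88 m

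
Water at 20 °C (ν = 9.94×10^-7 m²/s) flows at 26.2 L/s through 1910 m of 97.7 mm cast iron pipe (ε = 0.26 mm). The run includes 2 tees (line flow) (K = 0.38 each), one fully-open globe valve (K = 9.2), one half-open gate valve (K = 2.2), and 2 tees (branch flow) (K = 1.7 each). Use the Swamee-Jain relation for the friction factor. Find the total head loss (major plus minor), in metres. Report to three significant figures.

H_L ≈ 325 m

V = 4Q/(πD²) = 3.495 m/s; V²/2g = 0.6225 m
Re = 3.44×10^5, ε/D = 0.00266 → f = 0.02587 (Swamee-Jain)
Major: h_f = f(L/D)·V²/2g = 0.02587·19550·0.6225 = 314.9 m
Minor: ΣK = 15.6; h_m = ΣK·V²/2g = 9.686 m
Total H_L = 314.9 + 9.686 = 324.6 m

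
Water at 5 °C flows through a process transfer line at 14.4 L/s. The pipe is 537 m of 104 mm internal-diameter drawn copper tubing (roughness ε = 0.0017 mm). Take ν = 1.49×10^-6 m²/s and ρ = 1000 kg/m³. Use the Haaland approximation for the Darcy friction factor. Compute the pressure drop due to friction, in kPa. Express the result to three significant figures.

V = 4Q/(πD²) = 4·0.0144/(π·0.104²) = 1.695 m/s
Re = VD/ν = 1.695·0.104/1.49×10^-6 = 1.18×10^5 → turbulent
ε/D = 0.0017/104 = 1.63×10^-5
Haaland: f = 0.01728
h_f = f(L/D)V²/(2g) = 0.01728·(537/0.104)·1.695²/(2·9.81) = 13.07 m
Δp = ρg·h_f = 1000·9.81·13.07 = 128.2 kPa

Δp ≈ 128 kPa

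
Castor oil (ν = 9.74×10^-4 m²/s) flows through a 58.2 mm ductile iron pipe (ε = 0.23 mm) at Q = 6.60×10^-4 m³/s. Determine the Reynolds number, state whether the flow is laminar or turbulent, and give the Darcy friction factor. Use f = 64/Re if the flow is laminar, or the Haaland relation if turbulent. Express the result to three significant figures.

V = 4Q/(πD²) = 0.2481 m/s
Re = VD/ν = 0.2481·0.0582/9.74×10^-4 = 14.8
Re < 2300 → laminar → f = 64/Re = 4.317

Re ≈ 14.8; laminar; f = 64/Re ≈ 4.32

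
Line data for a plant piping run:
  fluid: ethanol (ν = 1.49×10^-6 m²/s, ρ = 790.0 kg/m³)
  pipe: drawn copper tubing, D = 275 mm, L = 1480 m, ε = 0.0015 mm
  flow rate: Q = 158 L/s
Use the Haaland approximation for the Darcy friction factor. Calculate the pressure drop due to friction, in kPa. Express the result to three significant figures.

V = 4Q/(πD²) = 4·0.158/(π·0.275²) = 2.660 m/s
Re = VD/ν = 2.660·0.275/1.49×10^-6 = 4.91×10^5 → turbulent
ε/D = 0.0015/275 = 5.45×10^-6
Haaland: f = 0.01316
h_f = f(L/D)V²/(2g) = 0.01316·(1480/0.275)·2.660²/(2·9.81) = 25.55 m
Δp = ρg·h_f = 790.0·9.81·25.55 = 198.0 kPa

Δp ≈ 198 kPa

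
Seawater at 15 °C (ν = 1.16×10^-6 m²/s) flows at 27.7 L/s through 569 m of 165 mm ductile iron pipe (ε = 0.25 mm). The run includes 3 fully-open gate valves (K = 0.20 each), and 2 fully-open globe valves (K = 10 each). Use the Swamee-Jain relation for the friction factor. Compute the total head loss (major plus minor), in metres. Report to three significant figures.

H_L ≈ 8.58 m

V = 4Q/(πD²) = 1.295 m/s; V²/2g = 0.08554 m
Re = 1.84×10^5, ε/D = 0.00152 → f = 0.02311 (Swamee-Jain)
Major: h_f = f(L/D)·V²/2g = 0.02311·3448·0.08554 = 6.817 m
Minor: ΣK = 20.6; h_m = ΣK·V²/2g = 1.762 m
Total H_L = 6.817 + 1.762 = 8.580 m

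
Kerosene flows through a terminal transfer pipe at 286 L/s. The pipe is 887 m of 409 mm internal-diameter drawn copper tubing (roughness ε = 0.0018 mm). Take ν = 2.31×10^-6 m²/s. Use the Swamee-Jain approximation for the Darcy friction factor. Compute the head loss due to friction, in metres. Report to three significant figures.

h_f ≈ 7.22 m

V = 4Q/(πD²) = 4·0.286/(π·0.409²) = 2.177 m/s
Re = VD/ν = 2.177·0.409/2.31×10^-6 = 3.85×10^5 → turbulent
ε/D = 0.0018/409 = 4.40×10^-6
Swamee-Jain: f = 0.01378
h_f = f(L/D)V²/(2g) = 0.01378·(887/0.409)·2.177²/(2·9.81) = 7.219 m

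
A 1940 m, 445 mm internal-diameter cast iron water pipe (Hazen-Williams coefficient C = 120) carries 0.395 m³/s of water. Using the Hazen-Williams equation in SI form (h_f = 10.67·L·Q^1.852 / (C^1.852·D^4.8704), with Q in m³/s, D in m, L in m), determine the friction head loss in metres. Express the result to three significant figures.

h_f ≈ 27.0 m

h_f = 10.67·1940·0.395^1.852 / (120^1.852·0.445^4.8704) = 26.97 m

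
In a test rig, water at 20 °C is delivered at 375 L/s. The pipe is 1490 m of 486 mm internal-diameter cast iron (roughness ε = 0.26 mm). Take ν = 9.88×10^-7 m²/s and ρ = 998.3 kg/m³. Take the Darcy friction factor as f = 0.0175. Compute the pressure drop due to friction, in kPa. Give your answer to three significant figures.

V = 4Q/(πD²) = 4·0.375/(π·0.486²) = 2.021 m/s
h_f = f(L/D)V²/(2g) = 0.01750·(1490/0.486)·2.021²/(2·9.81) = 11.17 m
Δp = ρg·h_f = 998.3·9.81·11.17 = 109.4 kPa

Δp ≈ 109 kPa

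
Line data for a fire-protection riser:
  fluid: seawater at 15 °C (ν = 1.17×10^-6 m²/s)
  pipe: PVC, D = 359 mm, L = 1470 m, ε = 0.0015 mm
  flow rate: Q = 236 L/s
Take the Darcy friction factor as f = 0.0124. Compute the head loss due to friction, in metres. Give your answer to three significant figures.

h_f ≈ 14.1 m

V = 4Q/(πD²) = 4·0.236/(π·0.359²) = 2.331 m/s
h_f = f(L/D)V²/(2g) = 0.01240·(1470/0.359)·2.331²/(2·9.81) = 14.07 m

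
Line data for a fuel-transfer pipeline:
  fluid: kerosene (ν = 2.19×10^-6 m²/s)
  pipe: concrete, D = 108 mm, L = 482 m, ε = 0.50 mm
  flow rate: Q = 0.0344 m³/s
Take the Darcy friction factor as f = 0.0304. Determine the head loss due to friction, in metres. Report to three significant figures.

h_f ≈ 97.5 m

V = 4Q/(πD²) = 4·0.0344/(π·0.108²) = 3.755 m/s
h_f = f(L/D)V²/(2g) = 0.03040·(482/0.108)·3.755²/(2·9.81) = 97.51 m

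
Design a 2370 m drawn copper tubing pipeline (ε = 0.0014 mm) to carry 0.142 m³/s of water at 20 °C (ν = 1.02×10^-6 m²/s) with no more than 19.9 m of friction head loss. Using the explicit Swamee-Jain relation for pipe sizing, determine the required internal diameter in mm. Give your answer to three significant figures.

Swamee-Jain (Type III): D = 0.66·[ε^1.25·(LQ²/(gh_f))^4.75 + ν·Q^9.4·(L/(gh_f))^5.2]^0.04
LQ²/(gh_f) = 0.2448; L/(gh_f) = 12.14
Term 1 = ε^1.25·(…)^4.75 = 6.02×10^-11; Term 2 = ν·Q^9.4·(…)^5.2 = 4.77×10^-9
D = 0.66·(6.02×10^-11 + 4.77×10^-9)^0.04 = 0.3068 m = 307 mm
Check: V = 1.92 m/s, Re = 5.78×10^5, f = 0.01284, h_f = 18.6 m ≈ 19.9 m ✓

D ≈ 307 mm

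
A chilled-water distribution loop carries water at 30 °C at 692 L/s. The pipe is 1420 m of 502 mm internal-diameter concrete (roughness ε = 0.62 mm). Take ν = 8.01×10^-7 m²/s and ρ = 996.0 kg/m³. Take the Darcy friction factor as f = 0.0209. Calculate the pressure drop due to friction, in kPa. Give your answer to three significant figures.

V = 4Q/(πD²) = 4·0.692/(π·0.502²) = 3.496 m/s
h_f = f(L/D)V²/(2g) = 0.02090·(1420/0.502)·3.496²/(2·9.81) = 36.83 m
Δp = ρg·h_f = 996.0·9.81·36.83 = 359.9 kPa

Δp ≈ 360 kPa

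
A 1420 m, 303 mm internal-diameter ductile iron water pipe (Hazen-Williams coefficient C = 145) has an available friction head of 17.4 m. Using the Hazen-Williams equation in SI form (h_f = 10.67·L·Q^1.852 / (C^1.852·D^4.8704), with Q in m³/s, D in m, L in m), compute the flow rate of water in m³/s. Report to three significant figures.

Q ≈ 0.162 m³/s

Rearranging: Q = [h_f·C^1.852·D^4.8704 / (10.67·L)]^(1/1.852)
Q = [17.4·145^1.852·0.303^4.8704 / (10.67·1420)]^0.540 = 0.1623 m³/s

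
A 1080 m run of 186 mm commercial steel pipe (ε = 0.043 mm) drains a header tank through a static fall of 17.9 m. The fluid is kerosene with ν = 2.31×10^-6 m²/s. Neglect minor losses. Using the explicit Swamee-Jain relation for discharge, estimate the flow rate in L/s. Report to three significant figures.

Q ≈ 49.8 L/s

Swamee-Jain (Type II): Q = -0.965·√(gD⁵h_f/L)·ln[ε/(3.7D) + √(3.17ν²L/(gD³h_f))]
√(gD⁵h_f/L) = √(9.81·0.186⁵·17.9/1080) = 0.006016
ε/(3.7D) = 6.25×10^-5; √(3.17ν²L/(gD³h_f)) = 1.27×10^-4
Q = -0.965·0.006016·ln(1.896×10^-4) = 0.04976 m³/s
Check: V = 1.83 m/s, Re = 1.47×10^5, f = 0.01806, h_f = 17.9 m ≈ 17.9 m ✓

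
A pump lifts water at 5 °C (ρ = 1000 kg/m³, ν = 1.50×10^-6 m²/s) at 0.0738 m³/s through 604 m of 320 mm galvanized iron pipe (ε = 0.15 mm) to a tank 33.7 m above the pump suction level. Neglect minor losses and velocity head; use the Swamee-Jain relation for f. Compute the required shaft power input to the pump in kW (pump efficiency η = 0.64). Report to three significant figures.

V = 4Q/(πD²) = 0.9176 m/s; Re = 1.96×10^5; ε/D = 4.69×10^-4; f = 0.01880
h_f = f(L/D)V²/2g = 1.523 m
Total head H = z + h_f = 33.7 + 1.523 = 35.22 m
P_hyd = ρgQH = 1000·9.81·0.0738·35.22 = 25.50 kW
P_shaft = P_hyd/η = 25.50/0.64 = 39.85 kW

P_shaft ≈ 39.8 kW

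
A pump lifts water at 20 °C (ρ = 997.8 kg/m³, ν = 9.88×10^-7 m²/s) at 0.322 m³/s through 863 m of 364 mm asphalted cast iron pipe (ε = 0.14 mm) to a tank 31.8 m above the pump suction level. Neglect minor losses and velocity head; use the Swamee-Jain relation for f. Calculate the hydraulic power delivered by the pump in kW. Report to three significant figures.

P_hyd ≈ 160 kW

V = 4Q/(πD²) = 3.094 m/s; Re = 1.14×10^6; ε/D = 3.85×10^-4; f = 0.01639
h_f = f(L/D)V²/2g = 18.96 m
Total head H = z + h_f = 31.8 + 18.96 = 50.76 m
P_hyd = ρgQH = 997.8·9.81·0.322·50.76 = 160.0 kW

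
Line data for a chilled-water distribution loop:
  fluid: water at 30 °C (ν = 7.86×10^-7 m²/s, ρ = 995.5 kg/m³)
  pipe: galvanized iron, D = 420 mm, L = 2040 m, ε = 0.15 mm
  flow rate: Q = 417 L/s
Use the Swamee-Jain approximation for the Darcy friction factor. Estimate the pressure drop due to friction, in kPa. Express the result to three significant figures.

V = 4Q/(πD²) = 4·0.417/(π·0.420²) = 3.010 m/s
Re = VD/ν = 3.010·0.420/7.86×10^-7 = 1.61×10^6 → turbulent
ε/D = 0.15/420 = 3.57×10^-4
Swamee-Jain: f = 0.01600
h_f = f(L/D)V²/(2g) = 0.01600·(2040/0.420)·3.010²/(2·9.81) = 35.88 m
Δp = ρg·h_f = 995.5·9.81·35.88 = 350.4 kPa

Δp ≈ 350 kPa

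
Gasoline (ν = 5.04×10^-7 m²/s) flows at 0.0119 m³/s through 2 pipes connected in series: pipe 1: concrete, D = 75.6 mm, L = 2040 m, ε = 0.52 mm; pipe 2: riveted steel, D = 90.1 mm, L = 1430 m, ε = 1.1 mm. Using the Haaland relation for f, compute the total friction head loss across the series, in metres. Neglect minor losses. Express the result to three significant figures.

Pipe 1: V = 2.651 m/s, Re = 3.98×10^5, ε/D = 0.00688, f = 0.03377, h_1 = f(L/D)V²/2g = 326.4 m
Pipe 2: V = 1.866 m/s, Re = 3.34×10^5, ε/D = 0.0122, f = 0.04083, h_2 = f(L/D)V²/2g = 115.1 m
Series → Q common, losses add: H = Σh = 441.5 m

H ≈ 441 m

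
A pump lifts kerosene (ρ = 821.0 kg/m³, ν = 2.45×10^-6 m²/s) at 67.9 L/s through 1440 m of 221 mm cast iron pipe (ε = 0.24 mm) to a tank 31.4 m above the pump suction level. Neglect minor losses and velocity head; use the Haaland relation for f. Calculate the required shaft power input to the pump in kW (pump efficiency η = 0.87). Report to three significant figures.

P_shaft ≈ 33.8 kW

V = 4Q/(πD²) = 1.770 m/s; Re = 1.60×10^5; ε/D = 0.00109; f = 0.02152
h_f = f(L/D)V²/2g = 22.39 m
Total head H = z + h_f = 31.4 + 22.39 = 53.79 m
P_hyd = ρgQH = 821.0·9.81·0.0679·53.79 = 29.42 kW
P_shaft = P_hyd/η = 29.42/0.87 = 33.81 kW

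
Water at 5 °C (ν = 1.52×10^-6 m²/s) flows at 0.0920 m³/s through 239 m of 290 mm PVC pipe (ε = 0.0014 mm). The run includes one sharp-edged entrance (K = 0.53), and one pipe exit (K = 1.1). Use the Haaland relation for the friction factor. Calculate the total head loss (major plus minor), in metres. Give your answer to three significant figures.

V = 4Q/(πD²) = 1.393 m/s; V²/2g = 0.09888 m
Re = 2.66×10^5, ε/D = 4.83×10^-6 → f = 0.01471 (Haaland)
Major: h_f = f(L/D)·V²/2g = 0.01471·824.1·0.09888 = 1.199 m
Minor: ΣK = 1.63; h_m = ΣK·V²/2g = 0.1612 m
Total H_L = 1.199 + 0.1612 = 1.360 m

H_L ≈ 1.36 m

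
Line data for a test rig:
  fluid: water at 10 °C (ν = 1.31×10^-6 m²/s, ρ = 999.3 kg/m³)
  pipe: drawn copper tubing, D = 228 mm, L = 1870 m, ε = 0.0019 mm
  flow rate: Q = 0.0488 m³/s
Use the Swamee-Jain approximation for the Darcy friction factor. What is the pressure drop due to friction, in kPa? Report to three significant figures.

V = 4Q/(πD²) = 4·0.0488/(π·0.228²) = 1.195 m/s
Re = VD/ν = 1.195·0.228/1.31×10^-6 = 2.08×10^5 → turbulent
ε/D = 0.0019/228 = 8.33×10^-6
Swamee-Jain: f = 0.01549
h_f = f(L/D)V²/(2g) = 0.01549·(1870/0.228)·1.195²/(2·9.81) = 9.252 m
Δp = ρg·h_f = 999.3·9.81·9.252 = 90.70 kPa

Δp ≈ 90.7 kPa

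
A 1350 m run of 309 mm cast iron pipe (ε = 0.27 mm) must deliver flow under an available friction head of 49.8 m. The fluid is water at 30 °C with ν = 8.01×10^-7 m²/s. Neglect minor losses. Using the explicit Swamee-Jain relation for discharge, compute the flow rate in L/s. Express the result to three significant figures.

Swamee-Jain (Type II): Q = -0.965·√(gD⁵h_f/L)·ln[ε/(3.7D) + √(3.17ν²L/(gD³h_f))]
√(gD⁵h_f/L) = √(9.81·0.309⁵·49.8/1350) = 0.03193
ε/(3.7D) = 2.36×10^-4; √(3.17ν²L/(gD³h_f)) = 1.38×10^-5
Q = -0.965·0.03193·ln(2.500×10^-4) = 0.2556 m³/s
Check: V = 3.41 m/s, Re = 1.31×10^6, f = 0.01934, h_f = 50.0 m ≈ 49.8 m ✓

Q ≈ 256 L/s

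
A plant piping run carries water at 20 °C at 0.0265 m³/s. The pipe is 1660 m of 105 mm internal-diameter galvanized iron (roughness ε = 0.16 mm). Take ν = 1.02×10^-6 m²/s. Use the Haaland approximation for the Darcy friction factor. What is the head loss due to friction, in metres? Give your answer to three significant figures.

h_f ≈ 170 m

V = 4Q/(πD²) = 4·0.0265/(π·0.105²) = 3.060 m/s
Re = VD/ν = 3.060·0.105/1.02×10^-6 = 3.15×10^5 → turbulent
ε/D = 0.16/105 = 0.00152
Haaland: f = 0.02247
h_f = f(L/D)V²/(2g) = 0.02247·(1660/0.105)·3.060²/(2·9.81) = 169.6 m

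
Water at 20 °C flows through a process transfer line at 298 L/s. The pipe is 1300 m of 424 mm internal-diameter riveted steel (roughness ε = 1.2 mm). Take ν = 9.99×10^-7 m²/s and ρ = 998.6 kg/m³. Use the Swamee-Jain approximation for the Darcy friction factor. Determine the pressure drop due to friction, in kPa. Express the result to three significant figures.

V = 4Q/(πD²) = 4·0.298/(π·0.424²) = 2.111 m/s
Re = VD/ν = 2.111·0.424/9.99×10^-7 = 8.96×10^5 → turbulent
ε/D = 1.2/424 = 0.00283
Swamee-Jain: f = 0.02598
h_f = f(L/D)V²/(2g) = 0.02598·(1300/0.424)·2.111²/(2·9.81) = 18.08 m
Δp = ρg·h_f = 998.6·9.81·18.08 = 177.1 kPa

Δp ≈ 177 kPa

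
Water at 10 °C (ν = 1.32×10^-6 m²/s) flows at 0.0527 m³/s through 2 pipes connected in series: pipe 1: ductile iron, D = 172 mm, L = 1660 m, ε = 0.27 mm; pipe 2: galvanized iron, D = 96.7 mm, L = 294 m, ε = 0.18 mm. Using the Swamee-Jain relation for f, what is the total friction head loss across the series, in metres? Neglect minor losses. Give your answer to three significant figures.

H ≈ 245 m

Pipe 1: V = 2.268 m/s, Re = 2.96×10^5, ε/D = 0.00157, f = 0.02285, h_1 = f(L/D)V²/2g = 57.83 m
Pipe 2: V = 7.176 m/s, Re = 5.26×10^5, ε/D = 0.00186, f = 0.02346, h_2 = f(L/D)V²/2g = 187.2 m
Series → Q common, losses add: H = Σh = 245.0 m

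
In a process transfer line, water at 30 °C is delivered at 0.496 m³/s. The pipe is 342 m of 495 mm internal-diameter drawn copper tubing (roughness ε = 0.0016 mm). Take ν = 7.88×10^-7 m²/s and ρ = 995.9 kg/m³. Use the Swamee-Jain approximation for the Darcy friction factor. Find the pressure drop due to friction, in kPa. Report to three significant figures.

V = 4Q/(πD²) = 4·0.496/(π·0.495²) = 2.577 m/s
Re = VD/ν = 2.577·0.495/7.88×10^-7 = 1.62×10^6 → turbulent
ε/D = 0.0016/495 = 3.23×10^-6
Swamee-Jain: f = 0.01083
h_f = f(L/D)V²/(2g) = 0.01083·(342/0.495)·2.577²/(2·9.81) = 2.534 m
Δp = ρg·h_f = 995.9·9.81·2.534 = 24.75 kPa

Δp ≈ 24.8 kPa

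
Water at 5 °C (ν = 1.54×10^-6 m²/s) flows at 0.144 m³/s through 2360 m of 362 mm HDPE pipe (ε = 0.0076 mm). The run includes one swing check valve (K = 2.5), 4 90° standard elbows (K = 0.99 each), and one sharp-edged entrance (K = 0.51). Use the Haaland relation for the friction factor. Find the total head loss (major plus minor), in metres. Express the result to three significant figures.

H_L ≈ 9.99 m

V = 4Q/(πD²) = 1.399 m/s; V²/2g = 0.09977 m
Re = 3.29×10^5, ε/D = 2.10×10^-5 → f = 0.01429 (Haaland)
Major: h_f = f(L/D)·V²/2g = 0.01429·6519·0.09977 = 9.292 m
Minor: ΣK = 6.97; h_m = ΣK·V²/2g = 0.6954 m
Total H_L = 9.292 + 0.6954 = 9.987 m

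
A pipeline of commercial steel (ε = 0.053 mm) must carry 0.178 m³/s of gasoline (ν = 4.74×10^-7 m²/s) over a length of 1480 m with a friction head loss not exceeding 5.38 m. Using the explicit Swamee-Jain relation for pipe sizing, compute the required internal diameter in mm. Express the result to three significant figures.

D ≈ 402 mm

Swamee-Jain (Type III): D = 0.66·[ε^1.25·(LQ²/(gh_f))^4.75 + ν·Q^9.4·(L/(gh_f))^5.2]^0.04
LQ²/(gh_f) = 0.8885; L/(gh_f) = 28.04
Term 1 = ε^1.25·(…)^4.75 = 2.58×10^-6; Term 2 = ν·Q^9.4·(…)^5.2 = 1.44×10^-6
D = 0.66·(2.58×10^-6 + 1.44×10^-6)^0.04 = 0.4015 m = 402 mm
Check: V = 1.41 m/s, Re = 1.19×10^6, f = 0.01379, h_f = 5.12 m ≈ 5.38 m ✓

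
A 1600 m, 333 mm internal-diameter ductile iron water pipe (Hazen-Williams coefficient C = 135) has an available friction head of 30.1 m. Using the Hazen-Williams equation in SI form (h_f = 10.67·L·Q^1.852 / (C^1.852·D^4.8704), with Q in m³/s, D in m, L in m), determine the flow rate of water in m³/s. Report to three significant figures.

Q ≈ 0.244 m³/s

Rearranging: Q = [h_f·C^1.852·D^4.8704 / (10.67·L)]^(1/1.852)
Q = [30.1·135^1.852·0.333^4.8704 / (10.67·1600)]^0.540 = 0.2441 m³/s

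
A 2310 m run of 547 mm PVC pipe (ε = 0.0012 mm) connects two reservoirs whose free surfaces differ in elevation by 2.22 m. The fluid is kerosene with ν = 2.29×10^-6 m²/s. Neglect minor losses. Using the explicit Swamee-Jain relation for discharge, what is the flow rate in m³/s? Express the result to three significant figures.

Swamee-Jain (Type II): Q = -0.965·√(gD⁵h_f/L)·ln[ε/(3.7D) + √(3.17ν²L/(gD³h_f))]
√(gD⁵h_f/L) = √(9.81·0.547⁵·2.22/2310) = 0.02149
ε/(3.7D) = 5.93×10^-7; √(3.17ν²L/(gD³h_f)) = 1.04×10^-4
Q = -0.965·0.02149·ln(1.044×10^-4) = 0.1901 m³/s
Check: V = 0.809 m/s, Re = 1.93×10^5, f = 0.01566, h_f = 2.20 m ≈ 2.22 m ✓

Q ≈ 0.190 m³/s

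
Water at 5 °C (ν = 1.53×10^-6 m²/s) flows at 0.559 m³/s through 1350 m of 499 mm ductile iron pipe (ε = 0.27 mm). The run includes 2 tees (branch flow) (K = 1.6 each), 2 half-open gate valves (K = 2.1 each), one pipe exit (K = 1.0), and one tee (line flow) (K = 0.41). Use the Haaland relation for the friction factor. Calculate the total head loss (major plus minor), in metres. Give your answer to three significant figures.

H_L ≈ 23.4 m

V = 4Q/(πD²) = 2.858 m/s; V²/2g = 0.4164 m
Re = 9.32×10^5, ε/D = 5.41×10^-4 → f = 0.01748 (Haaland)
Major: h_f = f(L/D)·V²/2g = 0.01748·2705·0.4164 = 19.69 m
Minor: ΣK = 8.81; h_m = ΣK·V²/2g = 3.669 m
Total H_L = 19.69 + 3.669 = 23.36 m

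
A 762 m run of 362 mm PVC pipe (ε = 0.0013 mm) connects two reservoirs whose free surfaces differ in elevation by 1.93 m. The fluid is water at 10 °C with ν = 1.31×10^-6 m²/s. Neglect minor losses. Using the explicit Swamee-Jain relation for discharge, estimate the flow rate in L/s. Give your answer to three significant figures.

Swamee-Jain (Type II): Q = -0.965·√(gD⁵h_f/L)·ln[ε/(3.7D) + √(3.17ν²L/(gD³h_f))]
√(gD⁵h_f/L) = √(9.81·0.362⁵·1.93/762) = 0.01243
ε/(3.7D) = 9.71×10^-7; √(3.17ν²L/(gD³h_f)) = 6.79×10^-5
Q = -0.965·0.01243·ln(6.891×10^-5) = 0.1149 m³/s
Check: V = 1.12 m/s, Re = 3.09×10^5, f = 0.01434, h_f = 1.92 m ≈ 1.93 m ✓

Q ≈ 115 L/s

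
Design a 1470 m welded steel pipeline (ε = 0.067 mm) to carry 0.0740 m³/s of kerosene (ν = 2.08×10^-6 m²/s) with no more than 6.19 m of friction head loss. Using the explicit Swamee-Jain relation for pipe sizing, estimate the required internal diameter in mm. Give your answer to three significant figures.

D ≈ 290 mm

Swamee-Jain (Type III): D = 0.66·[ε^1.25·(LQ²/(gh_f))^4.75 + ν·Q^9.4·(L/(gh_f))^5.2]^0.04
LQ²/(gh_f) = 0.1326; L/(gh_f) = 24.21
Term 1 = ε^1.25·(…)^4.75 = 4.11×10^-10; Term 2 = ν·Q^9.4·(…)^5.2 = 7.68×10^-10
D = 0.66·(4.11×10^-10 + 7.68×10^-10)^0.04 = 0.2900 m = 290 mm
Check: V = 1.12 m/s, Re = 1.56×10^5, f = 0.01792, h_f = 5.81 m ≈ 6.19 m ✓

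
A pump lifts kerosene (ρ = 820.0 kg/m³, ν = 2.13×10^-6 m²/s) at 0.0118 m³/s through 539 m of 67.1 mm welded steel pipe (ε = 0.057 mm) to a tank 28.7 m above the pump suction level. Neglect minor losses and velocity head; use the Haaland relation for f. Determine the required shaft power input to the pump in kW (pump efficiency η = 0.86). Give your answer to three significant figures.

V = 4Q/(πD²) = 3.337 m/s; Re = 1.05×10^5; ε/D = 8.49×10^-4; f = 0.02133
h_f = f(L/D)V²/2g = 97.23 m
Total head H = z + h_f = 28.7 + 97.23 = 125.9 m
P_hyd = ρgQH = 820.0·9.81·0.0118·125.9 = 11.95 kW
P_shaft = P_hyd/η = 11.95/0.86 = 13.90 kW

P_shaft ≈ 13.9 kW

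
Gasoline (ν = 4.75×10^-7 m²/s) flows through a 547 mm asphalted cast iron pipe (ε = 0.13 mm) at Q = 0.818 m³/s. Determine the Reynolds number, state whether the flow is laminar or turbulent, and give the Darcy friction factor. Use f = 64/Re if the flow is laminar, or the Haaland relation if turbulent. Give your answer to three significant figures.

Re ≈ 4.01×10^6; turbulent; f ≈ 0.0145

V = 4Q/(πD²) = 3.481 m/s
Re = VD/ν = 3.481·0.547/4.75×10^-7 = 4.01×10^6
Re > 4000 → turbulent; ε/D = 2.38×10^-4
Haaland: f = 0.01445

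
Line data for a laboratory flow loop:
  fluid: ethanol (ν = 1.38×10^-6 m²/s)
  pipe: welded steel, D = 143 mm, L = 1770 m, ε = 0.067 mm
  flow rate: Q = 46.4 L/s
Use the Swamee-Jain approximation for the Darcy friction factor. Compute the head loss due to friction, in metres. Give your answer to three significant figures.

h_f ≈ 95.6 m

V = 4Q/(πD²) = 4·0.0464/(π·0.143²) = 2.889 m/s
Re = VD/ν = 2.889·0.143/1.38×10^-6 = 2.99×10^5 → turbulent
ε/D = 0.067/143 = 4.69×10^-4
Swamee-Jain: f = 0.01815
h_f = f(L/D)V²/(2g) = 0.01815·(1770/0.143)·2.889²/(2·9.81) = 95.56 m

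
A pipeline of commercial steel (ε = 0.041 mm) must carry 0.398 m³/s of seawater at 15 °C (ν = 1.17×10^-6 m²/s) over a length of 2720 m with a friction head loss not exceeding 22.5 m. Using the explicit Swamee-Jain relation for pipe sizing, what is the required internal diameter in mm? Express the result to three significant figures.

Swamee-Jain (Type III): D = 0.66·[ε^1.25·(LQ²/(gh_f))^4.75 + ν·Q^9.4·(L/(gh_f))^5.2]^0.04
LQ²/(gh_f) = 1.952; L/(gh_f) = 12.32
Term 1 = ε^1.25·(…)^4.75 = 7.87×10^-5; Term 2 = ν·Q^9.4·(…)^5.2 = 9.52×10^-5
D = 0.66·(7.87×10^-5 + 9.52×10^-5)^0.04 = 0.4668 m = 467 mm
Check: V = 2.33 m/s, Re = 9.28×10^5, f = 0.01341, h_f = 21.5 m ≈ 22.5 m ✓

D ≈ 467 mm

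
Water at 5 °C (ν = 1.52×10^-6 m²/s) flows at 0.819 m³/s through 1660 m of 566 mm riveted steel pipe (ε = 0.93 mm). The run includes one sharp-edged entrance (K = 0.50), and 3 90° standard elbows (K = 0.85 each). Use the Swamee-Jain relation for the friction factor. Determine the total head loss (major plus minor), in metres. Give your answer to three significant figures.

H_L ≈ 37.3 m

V = 4Q/(πD²) = 3.255 m/s; V²/2g = 0.5400 m
Re = 1.21×10^6, ε/D = 0.00164 → f = 0.02249 (Swamee-Jain)
Major: h_f = f(L/D)·V²/2g = 0.02249·2933·0.5400 = 35.62 m
Minor: ΣK = 3.05; h_m = ΣK·V²/2g = 1.647 m
Total H_L = 35.62 + 1.647 = 37.27 m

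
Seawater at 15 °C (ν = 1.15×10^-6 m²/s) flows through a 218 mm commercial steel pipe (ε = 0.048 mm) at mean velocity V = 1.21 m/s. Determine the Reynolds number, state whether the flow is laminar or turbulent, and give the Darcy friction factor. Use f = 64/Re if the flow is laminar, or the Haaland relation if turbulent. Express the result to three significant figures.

Re ≈ 2.29×10^5; turbulent; f ≈ 0.0167

Re = VD/ν = 1.210·0.218/1.15×10^-6 = 2.29×10^5
Re > 4000 → turbulent; ε/D = 2.20×10^-4
Haaland: f = 0.01672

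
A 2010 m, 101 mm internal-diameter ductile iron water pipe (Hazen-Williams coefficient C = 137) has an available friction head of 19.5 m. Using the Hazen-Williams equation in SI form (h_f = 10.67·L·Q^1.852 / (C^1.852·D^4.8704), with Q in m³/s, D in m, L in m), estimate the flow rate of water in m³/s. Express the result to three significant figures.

Rearranging: Q = [h_f·C^1.852·D^4.8704 / (10.67·L)]^(1/1.852)
Q = [19.5·137^1.852·0.101^4.8704 / (10.67·2010)]^0.540 = 0.007518 m³/s

Q ≈ 0.00752 m³/s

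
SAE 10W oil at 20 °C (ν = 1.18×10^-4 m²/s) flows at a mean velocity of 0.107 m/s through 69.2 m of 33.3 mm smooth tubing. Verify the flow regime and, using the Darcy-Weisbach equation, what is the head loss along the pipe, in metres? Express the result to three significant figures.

h_f ≈ 2.57 m

Re = VD/ν = 0.107·0.03330/1.18×10^-4 = 30.2 → laminar (Re < 2300)
f = 64/Re = 2.120
h_f = f(L/D)V²/(2g) = 2.120·(69.2/0.03330)·0.107²/(2·9.81) = 2.570 m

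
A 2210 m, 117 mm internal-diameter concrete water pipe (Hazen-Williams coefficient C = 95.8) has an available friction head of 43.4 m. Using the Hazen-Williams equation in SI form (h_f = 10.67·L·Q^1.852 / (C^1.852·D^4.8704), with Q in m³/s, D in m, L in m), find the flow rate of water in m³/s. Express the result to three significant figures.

Q ≈ 0.0113 m³/s

Rearranging: Q = [h_f·C^1.852·D^4.8704 / (10.67·L)]^(1/1.852)
Q = [43.4·95.8^1.852·0.117^4.8704 / (10.67·2210)]^0.540 = 0.01133 m³/s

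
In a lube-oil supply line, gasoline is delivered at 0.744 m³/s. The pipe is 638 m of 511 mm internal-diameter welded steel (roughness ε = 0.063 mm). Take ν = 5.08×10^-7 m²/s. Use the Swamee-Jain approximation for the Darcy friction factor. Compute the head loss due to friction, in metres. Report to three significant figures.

V = 4Q/(πD²) = 4·0.744/(π·0.511²) = 3.628 m/s
Re = VD/ν = 3.628·0.511/5.08×10^-7 = 3.65×10^6 → turbulent
ε/D = 0.063/511 = 1.23×10^-4
Swamee-Jain: f = 0.01295
h_f = f(L/D)V²/(2g) = 0.01295·(638/0.511)·3.628²/(2·9.81) = 10.85 m

h_f ≈ 10.8 m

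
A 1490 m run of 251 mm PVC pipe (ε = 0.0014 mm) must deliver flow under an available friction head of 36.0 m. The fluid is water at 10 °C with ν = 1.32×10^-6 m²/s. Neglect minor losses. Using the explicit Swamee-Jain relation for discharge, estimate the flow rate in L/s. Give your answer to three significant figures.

Q ≈ 150 L/s

Swamee-Jain (Type II): Q = -0.965·√(gD⁵h_f/L)·ln[ε/(3.7D) + √(3.17ν²L/(gD³h_f))]
√(gD⁵h_f/L) = √(9.81·0.251⁵·36.0/1490) = 0.01537
ε/(3.7D) = 1.51×10^-6; √(3.17ν²L/(gD³h_f)) = 3.84×10^-5
Q = -0.965·0.01537·ln(3.990×10^-5) = 0.1502 m³/s
Check: V = 3.04 m/s, Re = 5.77×10^5, f = 0.01286, h_f = 35.9 m ≈ 36.0 m ✓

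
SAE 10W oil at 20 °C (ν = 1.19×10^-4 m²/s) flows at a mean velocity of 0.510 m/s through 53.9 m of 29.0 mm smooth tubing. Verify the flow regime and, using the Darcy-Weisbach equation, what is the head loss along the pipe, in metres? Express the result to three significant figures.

Re = VD/ν = 0.510·0.02900/1.19×10^-4 = 124 → laminar (Re < 2300)
f = 64/Re = 0.5149
h_f = f(L/D)V²/(2g) = 0.5149·(53.9/0.02900)·0.510²/(2·9.81) = 12.69 m

h_f ≈ 12.7 m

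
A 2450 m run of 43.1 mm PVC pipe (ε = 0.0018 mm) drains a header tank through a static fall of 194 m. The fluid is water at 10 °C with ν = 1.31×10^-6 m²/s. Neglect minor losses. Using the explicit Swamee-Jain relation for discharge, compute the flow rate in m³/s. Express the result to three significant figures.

Swamee-Jain (Type II): Q = -0.965·√(gD⁵h_f/L)·ln[ε/(3.7D) + √(3.17ν²L/(gD³h_f))]
√(gD⁵h_f/L) = √(9.81·0.0431⁵·194/2450) = 3.399×10^-4
ε/(3.7D) = 1.13×10^-5; √(3.17ν²L/(gD³h_f)) = 2.96×10^-4
Q = -0.965·3.399×10^-4·ln(3.070×10^-4) = 0.002653 m³/s
Check: V = 1.82 m/s, Re = 5.98×10^4, f = 0.02014, h_f = 193 m ≈ 194 m ✓

Q ≈ 0.00265 m³/s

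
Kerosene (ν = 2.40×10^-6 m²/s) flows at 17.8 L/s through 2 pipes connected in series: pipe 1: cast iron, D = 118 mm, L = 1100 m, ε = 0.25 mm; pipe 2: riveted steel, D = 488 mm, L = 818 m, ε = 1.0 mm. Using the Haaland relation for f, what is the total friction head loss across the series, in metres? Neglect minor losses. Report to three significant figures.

H ≈ 32.3 m

Pipe 1: V = 1.628 m/s, Re = 8.00×10^4, ε/D = 0.00212, f = 0.02562, h_1 = f(L/D)V²/2g = 32.25 m
Pipe 2: V = 0.09517 m/s, Re = 1.94×10^4, ε/D = 0.00205, f = 0.02972, h_2 = f(L/D)V²/2g = 0.02300 m
Series → Q common, losses add: H = Σh = 32.27 m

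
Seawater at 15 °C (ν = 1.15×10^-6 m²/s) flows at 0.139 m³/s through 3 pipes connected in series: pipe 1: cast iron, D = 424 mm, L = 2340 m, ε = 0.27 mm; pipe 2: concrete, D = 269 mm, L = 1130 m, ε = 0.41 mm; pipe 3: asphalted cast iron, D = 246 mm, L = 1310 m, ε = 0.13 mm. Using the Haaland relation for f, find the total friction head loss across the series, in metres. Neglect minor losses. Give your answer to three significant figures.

H ≈ 74.4 m

Pipe 1: V = 0.9844 m/s, Re = 3.63×10^5, ε/D = 6.37×10^-4, f = 0.01864, h_1 = f(L/D)V²/2g = 5.082 m
Pipe 2: V = 2.446 m/s, Re = 5.72×10^5, ε/D = 0.00152, f = 0.02220, h_2 = f(L/D)V²/2g = 28.43 m
Pipe 3: V = 2.925 m/s, Re = 6.26×10^5, ε/D = 5.28×10^-4, f = 0.01760, h_3 = f(L/D)V²/2g = 40.86 m
Series → Q common, losses add: H = Σh = 74.38 m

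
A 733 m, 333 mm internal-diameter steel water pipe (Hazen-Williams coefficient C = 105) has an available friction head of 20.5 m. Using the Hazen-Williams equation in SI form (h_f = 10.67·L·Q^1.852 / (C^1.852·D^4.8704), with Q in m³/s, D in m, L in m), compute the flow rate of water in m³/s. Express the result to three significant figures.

Rearranging: Q = [h_f·C^1.852·D^4.8704 / (10.67·L)]^(1/1.852)
Q = [20.5·105^1.852·0.333^4.8704 / (10.67·733)]^0.540 = 0.2352 m³/s

Q ≈ 0.235 m³/s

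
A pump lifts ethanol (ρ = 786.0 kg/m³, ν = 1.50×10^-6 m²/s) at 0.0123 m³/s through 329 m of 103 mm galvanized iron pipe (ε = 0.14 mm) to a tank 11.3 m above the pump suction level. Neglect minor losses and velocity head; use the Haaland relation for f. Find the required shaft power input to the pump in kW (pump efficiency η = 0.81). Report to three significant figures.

V = 4Q/(πD²) = 1.476 m/s; Re = 1.01×10^5; ε/D = 0.00136; f = 0.02312
h_f = f(L/D)V²/2g = 8.202 m
Total head H = z + h_f = 11.3 + 8.202 = 19.50 m
P_hyd = ρgQH = 786.0·9.81·0.0123·19.50 = 1.850 kW
P_shaft = P_hyd/η = 1.850/0.81 = 2.283 kW

P_shaft ≈ 2.28 kW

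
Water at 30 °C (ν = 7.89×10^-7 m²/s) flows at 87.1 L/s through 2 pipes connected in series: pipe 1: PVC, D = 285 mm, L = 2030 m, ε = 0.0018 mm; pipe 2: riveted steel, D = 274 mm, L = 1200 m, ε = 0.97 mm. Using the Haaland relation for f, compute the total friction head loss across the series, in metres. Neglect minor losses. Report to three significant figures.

H ≈ 22.4 m

Pipe 1: V = 1.365 m/s, Re = 4.93×10^5, ε/D = 6.32×10^-6, f = 0.01316, h_1 = f(L/D)V²/2g = 8.909 m
Pipe 2: V = 1.477 m/s, Re = 5.13×10^5, ε/D = 0.00354, f = 0.02769, h_2 = f(L/D)V²/2g = 13.49 m
Series → Q common, losses add: H = Σh = 22.40 m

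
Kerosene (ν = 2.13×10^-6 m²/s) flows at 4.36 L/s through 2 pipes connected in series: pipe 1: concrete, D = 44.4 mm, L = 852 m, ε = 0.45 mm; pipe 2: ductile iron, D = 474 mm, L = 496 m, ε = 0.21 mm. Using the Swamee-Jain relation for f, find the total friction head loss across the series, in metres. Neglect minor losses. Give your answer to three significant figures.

Pipe 1: V = 2.816 m/s, Re = 5.87×10^4, ε/D = 0.0101, f = 0.03942, h_1 = f(L/D)V²/2g = 305.8 m
Pipe 2: V = 0.02471 m/s, Re = 5500, ε/D = 4.43×10^-4, f = 0.03736, h_2 = f(L/D)V²/2g = 0.001217 m
Series → Q common, losses add: H = Σh = 305.8 m

H ≈ 306 m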